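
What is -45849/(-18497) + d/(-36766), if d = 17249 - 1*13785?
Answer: 810805363/340030351 ≈ 2.3845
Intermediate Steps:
d = 3464 (d = 17249 - 13785 = 3464)
-45849/(-18497) + d/(-36766) = -45849/(-18497) + 3464/(-36766) = -45849*(-1/18497) + 3464*(-1/36766) = 45849/18497 - 1732/18383 = 810805363/340030351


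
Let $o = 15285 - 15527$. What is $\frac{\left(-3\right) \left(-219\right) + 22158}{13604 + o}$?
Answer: $\frac{7605}{4454} \approx 1.7075$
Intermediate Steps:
$o = -242$ ($o = 15285 - 15527 = -242$)
$\frac{\left(-3\right) \left(-219\right) + 22158}{13604 + o} = \frac{\left(-3\right) \left(-219\right) + 22158}{13604 - 242} = \frac{657 + 22158}{13362} = 22815 \cdot \frac{1}{13362} = \frac{7605}{4454}$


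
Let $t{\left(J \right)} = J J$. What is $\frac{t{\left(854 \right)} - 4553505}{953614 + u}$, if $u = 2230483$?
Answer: $- \frac{3824189}{3184097} \approx -1.201$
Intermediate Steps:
$t{\left(J \right)} = J^{2}$
$\frac{t{\left(854 \right)} - 4553505}{953614 + u} = \frac{854^{2} - 4553505}{953614 + 2230483} = \frac{729316 - 4553505}{3184097} = \left(-3824189\right) \frac{1}{3184097} = - \frac{3824189}{3184097}$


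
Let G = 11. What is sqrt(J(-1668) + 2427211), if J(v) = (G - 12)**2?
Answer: 2*sqrt(606803) ≈ 1558.0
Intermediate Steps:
J(v) = 1 (J(v) = (11 - 12)**2 = (-1)**2 = 1)
sqrt(J(-1668) + 2427211) = sqrt(1 + 2427211) = sqrt(2427212) = 2*sqrt(606803)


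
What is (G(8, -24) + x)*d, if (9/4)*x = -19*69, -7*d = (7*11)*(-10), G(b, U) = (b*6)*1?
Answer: -176440/3 ≈ -58813.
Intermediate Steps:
G(b, U) = 6*b (G(b, U) = (6*b)*1 = 6*b)
d = 110 (d = -7*11*(-10)/7 = -11*(-10) = -⅐*(-770) = 110)
x = -1748/3 (x = 4*(-19*69)/9 = (4/9)*(-1311) = -1748/3 ≈ -582.67)
(G(8, -24) + x)*d = (6*8 - 1748/3)*110 = (48 - 1748/3)*110 = -1604/3*110 = -176440/3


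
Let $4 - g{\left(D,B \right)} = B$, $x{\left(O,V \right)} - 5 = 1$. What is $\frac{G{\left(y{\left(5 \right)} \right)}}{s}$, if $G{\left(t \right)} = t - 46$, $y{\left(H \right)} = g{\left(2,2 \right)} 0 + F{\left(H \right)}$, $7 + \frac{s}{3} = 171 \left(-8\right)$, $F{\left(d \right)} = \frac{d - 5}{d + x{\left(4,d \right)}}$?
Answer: $\frac{46}{4125} \approx 0.011152$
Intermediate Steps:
$x{\left(O,V \right)} = 6$ ($x{\left(O,V \right)} = 5 + 1 = 6$)
$g{\left(D,B \right)} = 4 - B$
$F{\left(d \right)} = \frac{-5 + d}{6 + d}$ ($F{\left(d \right)} = \frac{d - 5}{d + 6} = \frac{-5 + d}{6 + d}$)
$s = -4125$ ($s = -21 + 3 \cdot 171 \left(-8\right) = -21 + 3 \left(-1368\right) = -21 - 4104 = -4125$)
$y{\left(H \right)} = \frac{-5 + H}{6 + H}$ ($y{\left(H \right)} = \left(4 - 2\right) 0 + \frac{-5 + H}{6 + H} = 2 \cdot 0 + \frac{-5 + H}{6 + H} = 0 + \frac{-5 + H}{6 + H} = \frac{-5 + H}{6 + H}$)
$G{\left(t \right)} = -46 + t$
$\frac{G{\left(y{\left(5 \right)} \right)}}{s} = \frac{-46 + \frac{-5 + 5}{6 + 5}}{-4125} = \left(-46 + \frac{1}{11} \cdot 0\right) \left(- \frac{1}{4125}\right) = \left(-46 + 0\right) \left(- \frac{1}{4125}\right) = \left(-46\right) \left(- \frac{1}{4125}\right) = \frac{46}{4125}$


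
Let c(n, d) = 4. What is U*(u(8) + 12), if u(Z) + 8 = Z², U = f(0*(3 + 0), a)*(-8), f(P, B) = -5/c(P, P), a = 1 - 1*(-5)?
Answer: 680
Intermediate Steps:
a = 6 (a = 1 + 5 = 6)
f(P, B) = -5/4
U = 10 (U = -5/4*(-8) = 10)
u(Z) = -8 + Z²
U*(u(8) + 12) = 10*((-8 + 8²) + 12) = 10*((-8 + 64) + 12) = 10*(56 + 12) = 10*68 = 680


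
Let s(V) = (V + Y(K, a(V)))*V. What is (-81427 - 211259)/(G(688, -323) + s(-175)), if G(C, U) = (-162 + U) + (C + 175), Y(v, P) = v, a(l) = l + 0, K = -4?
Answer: -292686/31703 ≈ -9.2321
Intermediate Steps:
a(l) = l
s(V) = V*(-4 + V) (s(V) = (V - 4)*V = (-4 + V)*V = V*(-4 + V))
G(C, U) = 13 + C + U (G(C, U) = (-162 + U) + (175 + C) = 13 + C + U)
(-81427 - 211259)/(G(688, -323) + s(-175)) = (-81427 - 211259)/((13 + 688 - 323) - 175*(-4 - 175)) = -292686/(378 - 175*(-179)) = -292686/(378 + 31325) = -292686/31703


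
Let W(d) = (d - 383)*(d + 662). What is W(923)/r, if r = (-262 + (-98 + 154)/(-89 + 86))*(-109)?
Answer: 1283850/45889 ≈ 27.977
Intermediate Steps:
W(d) = (-383 + d)*(662 + d)
r = 91778/3 (r = (-262 + 56/(-3))*(-109) = (-262 + 56*(-1/3))*(-109) = (-262 - 56/3)*(-109) = -842/3*(-109) = 91778/3 ≈ 30593.)
W(923)/r = (-253546 + 923**2 + 279*923)/(91778/3) = (-253546 + 851929 + 257517)*(3/91778) = 855900*(3/91778) = 1283850/45889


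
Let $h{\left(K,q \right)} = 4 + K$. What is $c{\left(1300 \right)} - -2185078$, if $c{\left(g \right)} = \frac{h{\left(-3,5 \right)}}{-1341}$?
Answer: $\frac{2930189597}{1341} \approx 2.1851 \cdot 10^{6}$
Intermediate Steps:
$c{\left(g \right)} = - \frac{1}{1341}$ ($c{\left(g \right)} = \frac{4 - 3}{-1341} = 1 \left(- \frac{1}{1341}\right) = - \frac{1}{1341}$)
$c{\left(1300 \right)} - -2185078 = - \frac{1}{1341} - -2185078 = - \frac{1}{1341} + 2185078 = \frac{2930189597}{1341}$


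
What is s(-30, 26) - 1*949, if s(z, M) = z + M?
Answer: -953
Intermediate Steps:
s(z, M) = M + z
s(-30, 26) - 1*949 = (26 - 30) - 1*949 = -4 - 949 = -953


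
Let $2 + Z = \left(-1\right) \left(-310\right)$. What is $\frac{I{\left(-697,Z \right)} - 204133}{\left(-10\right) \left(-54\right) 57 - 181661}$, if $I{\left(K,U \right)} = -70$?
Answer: $\frac{204203}{150881} \approx 1.3534$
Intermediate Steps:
$Z = 308$ ($Z = -2 - -310 = -2 + 310 = 308$)
$\frac{I{\left(-697,Z \right)} - 204133}{\left(-10\right) \left(-54\right) 57 - 181661} = \frac{-70 - 204133}{\left(-10\right) \left(-54\right) 57 - 181661} = - \frac{204203}{540 \cdot 57 - 181661} = - \frac{204203}{30780 - 181661} = - \frac{204203}{-150881} = \left(-204203\right) \left(- \frac{1}{150881}\right) = \frac{204203}{150881}$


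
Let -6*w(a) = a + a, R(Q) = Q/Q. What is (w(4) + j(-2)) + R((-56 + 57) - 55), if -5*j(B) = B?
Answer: 1/15 ≈ 0.066667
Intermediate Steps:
j(B) = -B/5
R(Q) = 1
w(a) = -a/3 (w(a) = -(a + a)/6 = -a/3)
(w(4) + j(-2)) + R((-56 + 57) - 55) = (-1/3*4 - 1/5*(-2)) + 1 = (-4/3 + 2/5) + 1 = -14/15 + 1 = 1/15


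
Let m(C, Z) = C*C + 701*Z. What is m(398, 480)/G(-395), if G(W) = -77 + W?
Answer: -123721/118 ≈ -1048.5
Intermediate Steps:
m(C, Z) = C² + 701*Z
m(398, 480)/G(-395) = (398² + 701*480)/(-77 - 395) = (158404 + 336480)/(-472) = 494884*(-1/472) = -123721/118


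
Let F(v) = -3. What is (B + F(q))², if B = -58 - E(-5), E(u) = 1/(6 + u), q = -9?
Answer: 3844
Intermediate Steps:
B = -59 (B = -58 - 1/(6 - 5) = -58 - 1/1 = -58 - 1*1 = -58 - 1 = -59)
(B + F(q))² = (-59 - 3)² = (-62)² = 3844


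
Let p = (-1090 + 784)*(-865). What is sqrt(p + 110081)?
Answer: sqrt(374771) ≈ 612.19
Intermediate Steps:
p = 264690 (p = -306*(-865) = 264690)
sqrt(p + 110081) = sqrt(264690 + 110081) = sqrt(374771)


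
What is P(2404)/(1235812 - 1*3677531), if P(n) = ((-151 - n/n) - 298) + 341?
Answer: 109/2441719 ≈ 4.4641e-5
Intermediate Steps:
P(n) = -109 (P(n) = ((-151 - 1*1) - 298) + 341 = ((-151 - 1) - 298) + 341 = (-152 - 298) + 341 = -450 + 341 = -109)
P(2404)/(1235812 - 1*3677531) = -109/(1235812 - 1*3677531) = -109/(1235812 - 3677531) = -109/(-2441719) = -109*(-1/2441719) = 109/2441719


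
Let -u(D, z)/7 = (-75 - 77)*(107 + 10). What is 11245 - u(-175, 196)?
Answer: -113243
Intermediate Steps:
u(D, z) = 124488 (u(D, z) = -7*(-75 - 77)*(107 + 10) = -(-1064)*117 = -7*(-17784) = 124488)
11245 - u(-175, 196) = 11245 - 1*124488 = 11245 - 124488 = -113243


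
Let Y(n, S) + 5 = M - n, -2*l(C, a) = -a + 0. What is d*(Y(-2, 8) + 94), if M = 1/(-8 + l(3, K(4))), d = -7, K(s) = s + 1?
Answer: -6993/11 ≈ -635.73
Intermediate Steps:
K(s) = 1 + s
l(C, a) = a/2 (l(C, a) = -(-a + 0)/2 = -(-1)*a/2 = a/2)
M = -2/11 (M = 1/(-8 + (1 + 4)/2) = 1/(-8 + (½)*5) = 1/(-8 + 5/2) = 1/(-11/2) = -2/11 ≈ -0.18182)
Y(n, S) = -57/11 - n (Y(n, S) = -5 + (-2/11 - n) = -57/11 - n)
d*(Y(-2, 8) + 94) = -7*((-57/11 - 1*(-2)) + 94) = -7*((-57/11 + 2) + 94) = -7*(-35/11 + 94) = -7*999/11 = -6993/11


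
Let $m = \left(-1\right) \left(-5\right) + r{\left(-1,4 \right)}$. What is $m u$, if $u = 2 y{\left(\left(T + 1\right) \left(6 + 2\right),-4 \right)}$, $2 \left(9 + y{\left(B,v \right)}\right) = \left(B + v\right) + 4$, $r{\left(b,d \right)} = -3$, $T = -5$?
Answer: $-100$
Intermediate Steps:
$m = 2$ ($m = \left(-1\right) \left(-5\right) - 3 = 5 - 3 = 2$)
$y{\left(B,v \right)} = -7 + \frac{B}{2} + \frac{v}{2}$ ($y{\left(B,v \right)} = -9 + \frac{\left(B + v\right) + 4}{2} = -9 + \frac{4 + B + v}{2} = -9 + \left(2 + \frac{B}{2} + \frac{v}{2}\right) = -7 + \frac{B}{2} + \frac{v}{2}$)
$u = -50$ ($u = 2 \left(-7 + \frac{\left(-5 + 1\right) \left(6 + 2\right)}{2} + \frac{1}{2} \left(-4\right)\right) = 2 \left(-7 + \frac{\left(-4\right) 8}{2} - 2\right) = 2 \left(-7 + \frac{1}{2} \left(-32\right) - 2\right) = 2 \left(-7 - 16 - 2\right) = 2 \left(-25\right) = -50$)
$m u = 2 \left(-50\right) = -100$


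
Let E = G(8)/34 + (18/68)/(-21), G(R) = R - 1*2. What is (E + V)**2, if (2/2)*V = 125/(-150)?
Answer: 57121/127449 ≈ 0.44819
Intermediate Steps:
G(R) = -2 + R (G(R) = R - 2 = -2 + R)
E = 39/238 (E = (-2 + 8)/34 + (18/68)/(-21) = 6*(1/34) + (18*(1/68))*(-1/21) = 3/17 + (9/34)*(-1/21) = 3/17 - 3/238 = 39/238 ≈ 0.16387)
V = -5/6 (V = 125/(-150) = 125*(-1/150) = -5/6 ≈ -0.83333)
(E + V)**2 = (39/238 - 5/6)**2 = (-239/357)**2 = 57121/127449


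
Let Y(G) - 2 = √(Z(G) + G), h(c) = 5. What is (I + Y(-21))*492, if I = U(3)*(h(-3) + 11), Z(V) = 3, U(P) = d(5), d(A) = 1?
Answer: 8856 + 1476*I*√2 ≈ 8856.0 + 2087.4*I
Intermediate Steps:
U(P) = 1
I = 16 (I = 1*(5 + 11) = 1*16 = 16)
Y(G) = 2 + √(3 + G)
(I + Y(-21))*492 = (16 + (2 + √(3 - 21)))*492 = (16 + (2 + √(-18)))*492 = (16 + (2 + 3*I*√2))*492 = (18 + 3*I*√2)*492 = 8856 + 1476*I*√2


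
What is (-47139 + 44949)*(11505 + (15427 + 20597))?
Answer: -104088510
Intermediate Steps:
(-47139 + 44949)*(11505 + (15427 + 20597)) = -2190*(11505 + 36024) = -2190*47529 = -104088510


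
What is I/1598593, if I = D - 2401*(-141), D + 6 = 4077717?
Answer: 4416252/1598593 ≈ 2.7626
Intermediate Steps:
D = 4077711 (D = -6 + 4077717 = 4077711)
I = 4416252 (I = 4077711 - 2401*(-141) = 4077711 - 1*(-338541) = 4077711 + 338541 = 4416252)
I/1598593 = 4416252/1598593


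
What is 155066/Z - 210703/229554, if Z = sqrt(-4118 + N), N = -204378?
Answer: -210703/229554 - 77533*I*sqrt(13031)/26062 ≈ -0.91788 - 339.6*I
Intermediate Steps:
Z = 4*I*sqrt(13031) (Z = sqrt(-4118 - 204378) = sqrt(-208496) = 4*I*sqrt(13031) ≈ 456.61*I)
155066/Z - 210703/229554 = 155066/((4*I*sqrt(13031))) - 210703/229554 = 155066*(-I*sqrt(13031)/52124) - 210703*1/229554 = -77533*I*sqrt(13031)/26062 - 210703/229554 = -210703/229554 - 77533*I*sqrt(13031)/26062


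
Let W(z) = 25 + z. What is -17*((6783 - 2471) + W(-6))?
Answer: -73627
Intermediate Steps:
-17*((6783 - 2471) + W(-6)) = -17*((6783 - 2471) + (25 - 6)) = -17*(4312 + 19) = -17*4331 = -73627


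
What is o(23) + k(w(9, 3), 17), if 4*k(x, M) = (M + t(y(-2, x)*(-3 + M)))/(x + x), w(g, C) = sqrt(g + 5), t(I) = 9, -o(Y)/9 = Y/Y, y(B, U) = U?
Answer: -9 + 13*sqrt(14)/56 ≈ -8.1314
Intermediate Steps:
o(Y) = -9 (o(Y) = -9*Y/Y = -9*1 = -9)
w(g, C) = sqrt(5 + g)
k(x, M) = (9 + M)/(8*x) (k(x, M) = ((M + 9)/(x + x))/4 = ((9 + M)/((2*x)))/4 = ((9 + M)*(1/(2*x)))/4 = ((9 + M)/(2*x))/4 = (9 + M)/(8*x))
o(23) + k(w(9, 3), 17) = -9 + (9 + 17)/(8*(sqrt(5 + 9))) = -9 + (1/8)*26/sqrt(14) = -9 + (1/8)*(sqrt(14)/14)*26 = -9 + 13*sqrt(14)/56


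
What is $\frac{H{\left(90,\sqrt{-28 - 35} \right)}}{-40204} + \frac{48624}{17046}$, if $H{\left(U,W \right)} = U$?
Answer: $\frac{162778763}{57109782} \approx 2.8503$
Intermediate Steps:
$\frac{H{\left(90,\sqrt{-28 - 35} \right)}}{-40204} + \frac{48624}{17046} = \frac{90}{-40204} + \frac{48624}{17046} = 90 \left(- \frac{1}{40204}\right) + 48624 \cdot \frac{1}{17046} = - \frac{45}{20102} + \frac{8104}{2841} = \frac{162778763}{57109782}$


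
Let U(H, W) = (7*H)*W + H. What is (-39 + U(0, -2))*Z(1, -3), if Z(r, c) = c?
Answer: 117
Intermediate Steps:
U(H, W) = H + 7*H*W (U(H, W) = 7*H*W + H = H + 7*H*W)
(-39 + U(0, -2))*Z(1, -3) = (-39 + 0*(1 + 7*(-2)))*(-3) = (-39 + 0*(1 - 14))*(-3) = (-39 + 0*(-13))*(-3) = (-39 + 0)*(-3) = -39*(-3) = 117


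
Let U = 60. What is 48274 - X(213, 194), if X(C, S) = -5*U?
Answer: 48574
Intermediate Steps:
X(C, S) = -300 (X(C, S) = -5*60 = -300)
48274 - X(213, 194) = 48274 - 1*(-300) = 48274 + 300 = 48574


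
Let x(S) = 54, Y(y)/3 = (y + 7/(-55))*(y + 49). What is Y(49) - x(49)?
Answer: 787302/55 ≈ 14315.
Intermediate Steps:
Y(y) = 3*(49 + y)*(-7/55 + y) (Y(y) = 3*((y + 7/(-55))*(y + 49)) = 3*((y + 7*(-1/55))*(49 + y)) = 3*((y - 7/55)*(49 + y)) = 3*((-7/55 + y)*(49 + y)) = 3*((49 + y)*(-7/55 + y)) = 3*(49 + y)*(-7/55 + y))
Y(49) - x(49) = (-1029/55 + 3*49² + (8064/55)*49) - 1*54 = (-1029/55 + 3*2401 + 395136/55) - 54 = (-1029/55 + 7203 + 395136/55) - 54 = 790272/55 - 54 = 787302/55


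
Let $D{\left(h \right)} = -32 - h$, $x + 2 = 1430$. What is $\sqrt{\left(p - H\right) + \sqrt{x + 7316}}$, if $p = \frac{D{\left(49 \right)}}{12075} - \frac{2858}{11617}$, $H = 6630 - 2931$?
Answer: $\frac{\sqrt{-323514493618989008 + 174908024678450 \sqrt{2186}}}{9351685} \approx 60.048 i$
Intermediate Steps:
$x = 1428$ ($x = -2 + 1430 = 1428$)
$H = 3699$ ($H = 6630 - 2931 = 3699$)
$p = - \frac{11817109}{46758425}$ ($p = \frac{-32 - 49}{12075} - \frac{2858}{11617} = \left(-32 - 49\right) \frac{1}{12075} - \frac{2858}{11617} = \left(-81\right) \frac{1}{12075} - \frac{2858}{11617} = - \frac{27}{4025} - \frac{2858}{11617} = - \frac{11817109}{46758425} \approx -0.25273$)
$\sqrt{\left(p - H\right) + \sqrt{x + 7316}} = \sqrt{\left(- \frac{11817109}{46758425} - 3699\right) + \sqrt{1428 + 7316}} = \sqrt{\left(- \frac{11817109}{46758425} - 3699\right) + \sqrt{8744}} = \sqrt{- \frac{172971231184}{46758425} + 2 \sqrt{2186}}$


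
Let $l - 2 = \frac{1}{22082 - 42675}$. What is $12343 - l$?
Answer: $\frac{254138214}{20593} \approx 12341.0$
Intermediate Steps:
$l = \frac{41185}{20593}$ ($l = 2 + \frac{1}{22082 - 42675} = 2 + \frac{1}{-20593} = 2 - \frac{1}{20593} = \frac{41185}{20593} \approx 2.0$)
$12343 - l = 12343 - \frac{41185}{20593} = \frac{254138214}{20593}$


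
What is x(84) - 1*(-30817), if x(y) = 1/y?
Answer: 2588629/84 ≈ 30817.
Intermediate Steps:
x(84) - 1*(-30817) = 1/84 - 1*(-30817) = 1/84 + 30817 = 2588629/84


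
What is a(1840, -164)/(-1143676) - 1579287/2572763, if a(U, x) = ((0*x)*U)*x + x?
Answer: -451442676470/735601824197 ≈ -0.61370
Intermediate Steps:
a(U, x) = x (a(U, x) = (0*U)*x + x = 0*x + x = 0 + x = x)
a(1840, -164)/(-1143676) - 1579287/2572763 = -164/(-1143676) - 1579287/2572763 = -164*(-1/1143676) - 1579287*1/2572763 = 41/285919 - 1579287/2572763 = -451442676470/735601824197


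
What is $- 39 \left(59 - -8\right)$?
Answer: $-2613$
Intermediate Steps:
$- 39 \left(59 - -8\right) = - 39 \left(59 + \left(-8 + 16\right)\right) = - 39 \left(59 + 8\right) = \left(-39\right) 67 = -2613$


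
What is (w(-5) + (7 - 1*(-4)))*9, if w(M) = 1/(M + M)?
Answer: 981/10 ≈ 98.100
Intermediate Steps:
w(M) = 1/(2*M)
(w(-5) + (7 - 1*(-4)))*9 = ((1/2)/(-5) + (7 - 1*(-4)))*9 = ((1/2)*(-1/5) + (7 + 4))*9 = (-1/10 + 11)*9 = (109/10)*9 = 981/10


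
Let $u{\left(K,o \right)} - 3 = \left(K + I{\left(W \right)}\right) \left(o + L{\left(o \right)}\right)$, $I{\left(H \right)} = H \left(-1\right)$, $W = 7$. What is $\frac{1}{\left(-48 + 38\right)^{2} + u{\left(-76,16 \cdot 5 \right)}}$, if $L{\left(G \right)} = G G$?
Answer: $- \frac{1}{537737} \approx -1.8596 \cdot 10^{-6}$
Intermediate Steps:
$I{\left(H \right)} = - H$
$L{\left(G \right)} = G^{2}$
$u{\left(K,o \right)} = 3 + \left(-7 + K\right) \left(o + o^{2}\right)$ ($u{\left(K,o \right)} = 3 + \left(K - 7\right) \left(o + o^{2}\right) = 3 + \left(-7 + K\right) \left(o + o^{2}\right)$)
$\frac{1}{\left(-48 + 38\right)^{2} + u{\left(-76,16 \cdot 5 \right)}} = \frac{1}{\left(-48 + 38\right)^{2} - \left(-3 + 531200 + 83 \cdot 16 \cdot 5\right)} = \frac{1}{\left(-10\right)^{2} - \left(6637 + 531200\right)} = \frac{1}{100 - 537837} = \frac{1}{-537737} = - \frac{1}{537737}$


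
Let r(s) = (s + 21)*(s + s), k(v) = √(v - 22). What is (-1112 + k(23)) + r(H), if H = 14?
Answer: -131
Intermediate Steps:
k(v) = √(-22 + v)
r(s) = 2*s*(21 + s) (r(s) = (21 + s)*(2*s) = 2*s*(21 + s))
(-1112 + k(23)) + r(H) = (-1112 + √(-22 + 23)) + 2*14*(21 + 14) = (-1112 + √1) + 2*14*35 = (-1112 + 1) + 980 = -1111 + 980 = -131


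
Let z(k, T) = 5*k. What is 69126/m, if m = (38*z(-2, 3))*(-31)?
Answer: 34563/5890 ≈ 5.8681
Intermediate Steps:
m = 11780 (m = (38*(5*(-2)))*(-31) = (38*(-10))*(-31) = -380*(-31) = 11780)
69126/m = 69126/11780 = 69126*(1/11780) = 34563/5890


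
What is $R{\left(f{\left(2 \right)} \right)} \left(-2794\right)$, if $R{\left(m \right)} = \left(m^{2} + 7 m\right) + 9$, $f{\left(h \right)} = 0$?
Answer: $-25146$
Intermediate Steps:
$R{\left(m \right)} = 9 + m^{2} + 7 m$
$R{\left(f{\left(2 \right)} \right)} \left(-2794\right) = \left(9 + 0^{2} + 7 \cdot 0\right) \left(-2794\right) = \left(9 + 0 + 0\right) \left(-2794\right) = 9 \left(-2794\right) = -25146$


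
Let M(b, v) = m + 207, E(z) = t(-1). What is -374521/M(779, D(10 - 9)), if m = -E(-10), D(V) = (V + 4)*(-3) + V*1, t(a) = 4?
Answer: -53503/29 ≈ -1844.9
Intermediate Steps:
D(V) = -12 - 2*V (D(V) = (4 + V)*(-3) + V = (-12 - 3*V) + V = -12 - 2*V)
E(z) = 4
m = -4 (m = -1*4 = -4)
M(b, v) = 203 (M(b, v) = -4 + 207 = 203)
-374521/M(779, D(10 - 9)) = -374521/203 = -374521*1/203 = -53503/29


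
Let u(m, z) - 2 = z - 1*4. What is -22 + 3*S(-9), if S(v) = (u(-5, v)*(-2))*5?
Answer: 308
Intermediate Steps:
u(m, z) = -2 + z (u(m, z) = 2 + (z - 1*4) = 2 + (z - 4) = 2 + (-4 + z) = -2 + z)
S(v) = 20 - 10*v (S(v) = ((-2 + v)*(-2))*5 = (4 - 2*v)*5 = 20 - 10*v)
-22 + 3*S(-9) = -22 + 3*(20 - 10*(-9)) = -22 + 3*(20 + 90) = -22 + 3*110 = -22 + 330 = 308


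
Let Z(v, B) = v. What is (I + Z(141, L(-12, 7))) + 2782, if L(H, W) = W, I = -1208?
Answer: 1715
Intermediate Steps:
(I + Z(141, L(-12, 7))) + 2782 = (-1208 + 141) + 2782 = -1067 + 2782 = 1715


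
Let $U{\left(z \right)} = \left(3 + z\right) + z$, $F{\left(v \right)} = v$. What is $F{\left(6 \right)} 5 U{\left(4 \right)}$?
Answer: $330$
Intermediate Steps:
$U{\left(z \right)} = 3 + 2 z$
$F{\left(6 \right)} 5 U{\left(4 \right)} = 6 \cdot 5 \left(3 + 2 \cdot 4\right) = 30 \left(3 + 8\right) = 30 \cdot 11 = 330$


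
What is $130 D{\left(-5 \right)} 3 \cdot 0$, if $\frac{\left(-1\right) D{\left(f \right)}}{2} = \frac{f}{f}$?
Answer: $0$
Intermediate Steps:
$D{\left(f \right)} = -2$ ($D{\left(f \right)} = - 2 \frac{f}{f} = \left(-2\right) 1 = -2$)
$130 D{\left(-5 \right)} 3 \cdot 0 = 130 \left(-2\right) 3 \cdot 0 = 130 \left(\left(-6\right) 0\right) = 130 \cdot 0 = 0$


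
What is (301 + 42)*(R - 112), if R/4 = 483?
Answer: 624260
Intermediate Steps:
R = 1932 (R = 4*483 = 1932)
(301 + 42)*(R - 112) = (301 + 42)*(1932 - 112) = 343*1820 = 624260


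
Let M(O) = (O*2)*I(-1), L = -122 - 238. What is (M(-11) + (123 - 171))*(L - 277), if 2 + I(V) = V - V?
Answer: 2548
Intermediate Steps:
I(V) = -2 (I(V) = -2 + (V - V) = -2 + 0 = -2)
L = -360
M(O) = -4*O (M(O) = (O*2)*(-2) = (2*O)*(-2) = -4*O)
(M(-11) + (123 - 171))*(L - 277) = (-4*(-11) + (123 - 171))*(-360 - 277) = (44 - 48)*(-637) = -4*(-637) = 2548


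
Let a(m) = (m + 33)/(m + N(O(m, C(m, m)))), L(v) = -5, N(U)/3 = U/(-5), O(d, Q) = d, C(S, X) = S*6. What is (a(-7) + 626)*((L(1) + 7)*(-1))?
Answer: -8634/7 ≈ -1233.4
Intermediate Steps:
C(S, X) = 6*S
N(U) = -3*U/5 (N(U) = 3*(U/(-5)) = 3*(U*(-1/5)) = 3*(-U/5) = -3*U/5)
a(m) = 5*(33 + m)/(2*m) (a(m) = (m + 33)/(m - 3*m/5) = (33 + m)/((2*m/5)) = (33 + m)*(5/(2*m)) = 5*(33 + m)/(2*m))
(a(-7) + 626)*((L(1) + 7)*(-1)) = ((5/2)*(33 - 7)/(-7) + 626)*((-5 + 7)*(-1)) = ((5/2)*(-1/7)*26 + 626)*(2*(-1)) = (-65/7 + 626)*(-2) = (4317/7)*(-2) = -8634/7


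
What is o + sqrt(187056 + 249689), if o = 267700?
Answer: 267700 + sqrt(436745) ≈ 2.6836e+5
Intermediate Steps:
o + sqrt(187056 + 249689) = 267700 + sqrt(187056 + 249689) = 267700 + sqrt(436745)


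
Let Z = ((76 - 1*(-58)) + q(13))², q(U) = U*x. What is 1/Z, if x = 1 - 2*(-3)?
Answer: 1/50625 ≈ 1.9753e-5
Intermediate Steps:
x = 7 (x = 1 + 6 = 7)
q(U) = 7*U (q(U) = U*7 = 7*U)
Z = 50625 (Z = ((76 - 1*(-58)) + 7*13)² = ((76 + 58) + 91)² = (134 + 91)² = 225² = 50625)
1/Z = 1/50625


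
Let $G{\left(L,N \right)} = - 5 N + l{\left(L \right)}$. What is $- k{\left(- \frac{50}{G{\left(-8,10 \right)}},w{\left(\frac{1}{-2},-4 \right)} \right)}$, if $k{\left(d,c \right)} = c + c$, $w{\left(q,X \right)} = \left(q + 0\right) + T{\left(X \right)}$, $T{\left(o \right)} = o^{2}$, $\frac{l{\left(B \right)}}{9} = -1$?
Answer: $-31$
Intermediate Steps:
$l{\left(B \right)} = -9$ ($l{\left(B \right)} = 9 \left(-1\right) = -9$)
$G{\left(L,N \right)} = -9 - 5 N$ ($G{\left(L,N \right)} = - 5 N - 9 = -9 - 5 N$)
$w{\left(q,X \right)} = q + X^{2}$ ($w{\left(q,X \right)} = \left(q + 0\right) + X^{2} = q + X^{2}$)
$k{\left(d,c \right)} = 2 c$
$- k{\left(- \frac{50}{G{\left(-8,10 \right)}},w{\left(\frac{1}{-2},-4 \right)} \right)} = - 2 \left(\frac{1}{-2} + \left(-4\right)^{2}\right) = - 2 \left(- \frac{1}{2} + 16\right) = - \frac{2 \cdot 31}{2} = \left(-1\right) 31 = -31$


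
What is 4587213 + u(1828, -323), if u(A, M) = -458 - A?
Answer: 4584927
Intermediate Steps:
4587213 + u(1828, -323) = 4587213 + (-458 - 1*1828) = 4587213 + (-458 - 1828) = 4587213 - 2286 = 4584927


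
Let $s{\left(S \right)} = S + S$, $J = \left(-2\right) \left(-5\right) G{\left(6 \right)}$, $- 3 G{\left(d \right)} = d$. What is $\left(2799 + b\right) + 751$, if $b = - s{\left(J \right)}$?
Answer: $3590$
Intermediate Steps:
$G{\left(d \right)} = - \frac{d}{3}$
$J = -20$ ($J = \left(-2\right) \left(-5\right) \left(\left(- \frac{1}{3}\right) 6\right) = 10 \left(-2\right) = -20$)
$s{\left(S \right)} = 2 S$
$b = 40$ ($b = - 2 \left(-20\right) = \left(-1\right) \left(-40\right) = 40$)
$\left(2799 + b\right) + 751 = \left(2799 + 40\right) + 751 = 2839 + 751 = 3590$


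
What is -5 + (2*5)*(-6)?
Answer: -65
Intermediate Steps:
-5 + (2*5)*(-6) = -5 + 10*(-6) = -5 - 60 = -65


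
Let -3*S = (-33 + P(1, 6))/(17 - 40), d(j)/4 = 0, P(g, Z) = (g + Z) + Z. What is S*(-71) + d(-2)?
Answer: 1420/69 ≈ 20.580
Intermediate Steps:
P(g, Z) = g + 2*Z (P(g, Z) = (Z + g) + Z = g + 2*Z)
d(j) = 0 (d(j) = 4*0 = 0)
S = -20/69 (S = -(-33 + (1 + 2*6))/(3*(17 - 40)) = -(-33 + (1 + 12))/(3*(-23)) = -(-33 + 13)*(-1)/(3*23) = -(-20)*(-1)/(3*23) = -⅓*20/23 = -20/69 ≈ -0.28986)
S*(-71) + d(-2) = -20/69*(-71) + 0 = 1420/69 + 0 = 1420/69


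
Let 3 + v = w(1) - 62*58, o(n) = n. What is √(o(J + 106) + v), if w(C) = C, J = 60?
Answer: 2*I*√858 ≈ 58.583*I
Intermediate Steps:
v = -3598 (v = -3 + (1 - 62*58) = -3 + (1 - 3596) = -3 - 3595 = -3598)
√(o(J + 106) + v) = √((60 + 106) - 3598) = √(166 - 3598) = √(-3432) = 2*I*√858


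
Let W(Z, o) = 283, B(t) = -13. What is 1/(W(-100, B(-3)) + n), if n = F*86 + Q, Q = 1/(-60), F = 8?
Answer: 60/58259 ≈ 0.0010299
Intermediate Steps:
Q = -1/60 ≈ -0.016667
n = 41279/60 (n = 8*86 - 1/60 = 688 - 1/60 = 41279/60 ≈ 687.98)
1/(W(-100, B(-3)) + n) = 1/(283 + 41279/60) = 1/(58259/60) = 60/58259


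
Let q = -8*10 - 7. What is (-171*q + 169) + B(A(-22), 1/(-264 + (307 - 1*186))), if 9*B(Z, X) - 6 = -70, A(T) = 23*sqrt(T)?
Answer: 135350/9 ≈ 15039.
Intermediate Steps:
q = -87 (q = -80 - 7 = -87)
B(Z, X) = -64/9 (B(Z, X) = 2/3 + (1/9)*(-70) = 2/3 - 70/9 = -64/9)
(-171*q + 169) + B(A(-22), 1/(-264 + (307 - 1*186))) = (-171*(-87) + 169) - 64/9 = (14877 + 169) - 64/9 = 15046 - 64/9 = 135350/9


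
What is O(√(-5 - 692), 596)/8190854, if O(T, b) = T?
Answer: I*√697/8190854 ≈ 3.2232e-6*I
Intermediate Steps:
O(√(-5 - 692), 596)/8190854 = √(-5 - 692)/8190854 = √(-697)*(1/8190854) = (I*√697)*(1/8190854) = I*√697/8190854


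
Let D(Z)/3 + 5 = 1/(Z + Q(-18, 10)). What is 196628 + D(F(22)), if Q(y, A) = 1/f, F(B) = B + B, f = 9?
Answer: 78055388/397 ≈ 1.9661e+5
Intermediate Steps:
F(B) = 2*B
Q(y, A) = ⅑ (Q(y, A) = 1/9 = ⅑)
D(Z) = -15 + 3/(⅑ + Z) (D(Z) = -15 + 3/(Z + ⅑) = -15 + 3/(⅑ + Z))
196628 + D(F(22)) = 196628 + 3*(4 - 90*22)/(1 + 9*(2*22)) = 196628 + 3*(4 - 45*44)/(1 + 9*44) = 196628 + 3*(4 - 1980)/(1 + 396) = 196628 + 3*(-1976)/397 = 196628 + 3*(1/397)*(-1976) = 196628 - 5928/397 = 78055388/397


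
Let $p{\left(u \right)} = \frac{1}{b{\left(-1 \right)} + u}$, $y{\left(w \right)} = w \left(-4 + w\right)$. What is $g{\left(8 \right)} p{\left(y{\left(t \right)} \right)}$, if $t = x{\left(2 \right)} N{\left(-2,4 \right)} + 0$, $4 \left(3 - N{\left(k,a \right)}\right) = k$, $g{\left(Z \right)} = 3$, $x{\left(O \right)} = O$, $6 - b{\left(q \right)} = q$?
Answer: $\frac{3}{28} \approx 0.10714$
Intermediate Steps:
$b{\left(q \right)} = 6 - q$
$N{\left(k,a \right)} = 3 - \frac{k}{4}$
$t = 7$ ($t = 2 \left(3 - - \frac{1}{2}\right) + 0 = 2 \left(3 + \frac{1}{2}\right) + 0 = 2 \cdot \frac{7}{2} + 0 = 7 + 0 = 7$)
$p{\left(u \right)} = \frac{1}{7 + u}$ ($p{\left(u \right)} = \frac{1}{\left(6 - -1\right) + u} = \frac{1}{\left(6 + 1\right) + u} = \frac{1}{7 + u}$)
$g{\left(8 \right)} p{\left(y{\left(t \right)} \right)} = \frac{3}{7 + 7 \left(-4 + 7\right)} = \frac{3}{7 + 7 \cdot 3} = \frac{3}{7 + 21} = \frac{3}{28}$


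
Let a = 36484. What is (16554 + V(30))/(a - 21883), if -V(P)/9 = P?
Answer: 5428/4867 ≈ 1.1153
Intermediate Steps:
V(P) = -9*P
(16554 + V(30))/(a - 21883) = (16554 - 9*30)/(36484 - 21883) = (16554 - 270)/14601 = 16284*(1/14601) = 5428/4867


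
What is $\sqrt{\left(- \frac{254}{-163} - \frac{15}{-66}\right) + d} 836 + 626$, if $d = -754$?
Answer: $626 + \frac{38 i \sqrt{9673023426}}{163} \approx 626.0 + 22929.0 i$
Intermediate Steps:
$\sqrt{\left(- \frac{254}{-163} - \frac{15}{-66}\right) + d} 836 + 626 = \sqrt{\left(- \frac{254}{-163} - \frac{15}{-66}\right) - 754} \cdot 836 + 626 = \sqrt{\left(\left(-254\right) \left(- \frac{1}{163}\right) - - \frac{5}{22}\right) - 754} \cdot 836 + 626 = \sqrt{\left(\frac{254}{163} + \frac{5}{22}\right) - 754} \cdot 836 + 626 = \sqrt{\frac{6403}{3586} - 754} \cdot 836 + 626 = \sqrt{- \frac{2697441}{3586}} \cdot 836 + 626 = \frac{i \sqrt{9673023426}}{3586} \cdot 836 + 626 = \frac{38 i \sqrt{9673023426}}{163} + 626 = 626 + \frac{38 i \sqrt{9673023426}}{163}$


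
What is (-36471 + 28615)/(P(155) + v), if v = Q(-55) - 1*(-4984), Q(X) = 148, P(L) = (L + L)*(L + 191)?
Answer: -982/14049 ≈ -0.069898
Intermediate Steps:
P(L) = 2*L*(191 + L) (P(L) = (2*L)*(191 + L) = 2*L*(191 + L))
v = 5132 (v = 148 - 1*(-4984) = 148 + 4984 = 5132)
(-36471 + 28615)/(P(155) + v) = (-36471 + 28615)/(2*155*(191 + 155) + 5132) = -7856/(2*155*346 + 5132) = -7856/(107260 + 5132) = -7856/112392 = -7856*1/112392 = -982/14049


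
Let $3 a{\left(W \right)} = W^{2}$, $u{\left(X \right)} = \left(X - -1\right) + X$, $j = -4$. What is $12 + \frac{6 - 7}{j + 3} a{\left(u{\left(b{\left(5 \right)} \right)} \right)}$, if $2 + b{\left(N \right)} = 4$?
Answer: $\frac{61}{3} \approx 20.333$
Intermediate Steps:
$b{\left(N \right)} = 2$ ($b{\left(N \right)} = -2 + 4 = 2$)
$u{\left(X \right)} = 1 + 2 X$ ($u{\left(X \right)} = \left(X + 1\right) + X = \left(1 + X\right) + X = 1 + 2 X$)
$a{\left(W \right)} = \frac{W^{2}}{3}$
$12 + \frac{6 - 7}{j + 3} a{\left(u{\left(b{\left(5 \right)} \right)} \right)} = 12 + \frac{6 - 7}{-4 + 3} \frac{\left(1 + 2 \cdot 2\right)^{2}}{3} = 12 + - \frac{1}{-1} \frac{\left(1 + 4\right)^{2}}{3} = 12 + \left(-1\right) \left(-1\right) \frac{5^{2}}{3} = 12 + 1 \cdot \frac{1}{3} \cdot 25 = 12 + 1 \cdot \frac{25}{3} = 12 + \frac{25}{3} = \frac{61}{3}$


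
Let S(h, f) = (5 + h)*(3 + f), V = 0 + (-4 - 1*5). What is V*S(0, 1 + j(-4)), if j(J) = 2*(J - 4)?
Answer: 540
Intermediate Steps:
j(J) = -8 + 2*J (j(J) = 2*(-4 + J) = -8 + 2*J)
V = -9 (V = 0 + (-4 - 5) = 0 - 9 = -9)
S(h, f) = (3 + f)*(5 + h)
V*S(0, 1 + j(-4)) = -9*(15 + 3*0 + 5*(1 + (-8 + 2*(-4))) + (1 + (-8 + 2*(-4)))*0) = -9*(15 + 0 + 5*(1 + (-8 - 8)) + (1 + (-8 - 8))*0) = -9*(15 + 0 + 5*(1 - 16) + (1 - 16)*0) = -9*(15 + 0 + 5*(-15) - 15*0) = -9*(15 + 0 - 75 + 0) = -9*(-60) = 540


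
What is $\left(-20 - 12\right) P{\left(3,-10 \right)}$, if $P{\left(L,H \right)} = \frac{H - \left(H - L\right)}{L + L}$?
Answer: $-16$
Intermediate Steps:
$P{\left(L,H \right)} = \frac{1}{2}$ ($P{\left(L,H \right)} = \frac{L}{2 L} = L \frac{1}{2 L} = \frac{1}{2}$)
$\left(-20 - 12\right) P{\left(3,-10 \right)} = \left(-20 - 12\right) \frac{1}{2} = \left(-32\right) \frac{1}{2} = -16$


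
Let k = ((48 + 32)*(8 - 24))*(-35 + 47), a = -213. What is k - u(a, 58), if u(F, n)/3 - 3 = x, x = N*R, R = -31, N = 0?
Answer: -15369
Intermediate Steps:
k = -15360 (k = (80*(-16))*12 = -1280*12 = -15360)
x = 0 (x = 0*(-31) = 0)
u(F, n) = 9 (u(F, n) = 9 + 3*0 = 9 + 0 = 9)
k - u(a, 58) = -15360 - 1*9 = -15360 - 9 = -15369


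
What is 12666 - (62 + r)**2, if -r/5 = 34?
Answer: 1002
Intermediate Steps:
r = -170 (r = -5*34 = -170)
12666 - (62 + r)**2 = 12666 - (62 - 170)**2 = 12666 - 1*(-108)**2 = 12666 - 1*11664 = 12666 - 11664 = 1002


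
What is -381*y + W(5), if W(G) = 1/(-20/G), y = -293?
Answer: 446531/4 ≈ 1.1163e+5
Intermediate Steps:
W(G) = -G/20
-381*y + W(5) = -381*(-293) - 1/20*5 = 111633 - 1/4 = 446531/4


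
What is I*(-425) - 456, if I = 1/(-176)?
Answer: -79831/176 ≈ -453.58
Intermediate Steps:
I = -1/176 ≈ -0.0056818
I*(-425) - 456 = -1/176*(-425) - 456 = 425/176 - 456 = -79831/176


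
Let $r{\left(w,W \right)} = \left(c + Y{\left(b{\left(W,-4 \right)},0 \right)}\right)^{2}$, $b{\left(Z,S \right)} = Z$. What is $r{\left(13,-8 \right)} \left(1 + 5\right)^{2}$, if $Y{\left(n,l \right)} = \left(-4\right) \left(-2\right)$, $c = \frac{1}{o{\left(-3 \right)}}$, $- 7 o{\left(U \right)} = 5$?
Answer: $\frac{39204}{25} \approx 1568.2$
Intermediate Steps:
$o{\left(U \right)} = - \frac{5}{7}$ ($o{\left(U \right)} = \left(- \frac{1}{7}\right) 5 = - \frac{5}{7}$)
$c = - \frac{7}{5}$ ($c = \frac{1}{- \frac{5}{7}} = - \frac{7}{5} \approx -1.4$)
$Y{\left(n,l \right)} = 8$
$r{\left(w,W \right)} = \frac{1089}{25}$ ($r{\left(w,W \right)} = \left(- \frac{7}{5} + 8\right)^{2} = \left(\frac{33}{5}\right)^{2} = \frac{1089}{25}$)
$r{\left(13,-8 \right)} \left(1 + 5\right)^{2} = \frac{1089 \left(1 + 5\right)^{2}}{25} = \frac{1089 \cdot 6^{2}}{25} = \frac{1089}{25} \cdot 36 = \frac{39204}{25}$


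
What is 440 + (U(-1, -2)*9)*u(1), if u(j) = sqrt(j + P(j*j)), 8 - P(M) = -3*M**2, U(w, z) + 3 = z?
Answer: 440 - 90*sqrt(3) ≈ 284.12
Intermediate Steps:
U(w, z) = -3 + z
P(M) = 8 + 3*M**2 (P(M) = 8 - (-3)*M**2 = 8 + 3*M**2)
u(j) = sqrt(8 + j + 3*j**4) (u(j) = sqrt(j + (8 + 3*(j*j)**2)) = sqrt(j + (8 + 3*(j**2)**2)) = sqrt(j + (8 + 3*j**4)) = sqrt(8 + j + 3*j**4))
440 + (U(-1, -2)*9)*u(1) = 440 + ((-3 - 2)*9)*sqrt(8 + 1 + 3*1**4) = 440 + (-5*9)*sqrt(8 + 1 + 3*1) = 440 - 45*sqrt(8 + 1 + 3) = 440 - 90*sqrt(3)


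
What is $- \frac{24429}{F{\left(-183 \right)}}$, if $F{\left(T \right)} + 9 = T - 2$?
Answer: $\frac{24429}{194} \approx 125.92$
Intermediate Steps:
$F{\left(T \right)} = -11 + T$ ($F{\left(T \right)} = -9 + \left(T - 2\right) = -9 + \left(-2 + T\right) = -11 + T$)
$- \frac{24429}{F{\left(-183 \right)}} = - \frac{24429}{-11 - 183} = - \frac{24429}{-194} = \left(-24429\right) \left(- \frac{1}{194}\right) = \frac{24429}{194}$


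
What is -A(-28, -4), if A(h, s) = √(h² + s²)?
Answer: -20*√2 ≈ -28.284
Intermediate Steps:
-A(-28, -4) = -√((-28)² + (-4)²) = -√(784 + 16) = -√800 = -20*√2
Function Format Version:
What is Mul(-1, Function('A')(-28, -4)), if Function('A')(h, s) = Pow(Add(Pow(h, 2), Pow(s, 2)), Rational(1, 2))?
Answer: Mul(-20, Pow(2, Rational(1, 2))) ≈ -28.284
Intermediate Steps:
Mul(-1, Function('A')(-28, -4)) = Mul(-1, Pow(Add(Pow(-28, 2), Pow(-4, 2)), Rational(1, 2))) = Mul(-1, Pow(Add(784, 16), Rational(1, 2))) = Mul(-1, Pow(800, Rational(1, 2))) = Mul(-1, Mul(20, Pow(2, Rational(1, 2)))) = Mul(-20, Pow(2, Rational(1, 2)))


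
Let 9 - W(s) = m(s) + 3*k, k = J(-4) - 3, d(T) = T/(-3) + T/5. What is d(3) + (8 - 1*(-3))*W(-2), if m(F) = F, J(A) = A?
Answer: 1758/5 ≈ 351.60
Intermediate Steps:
d(T) = -2*T/15 (d(T) = T*(-1/3) + T*(1/5) = -T/3 + T/5 = -2*T/15)
k = -7 (k = -4 - 3 = -7)
W(s) = 30 - s (W(s) = 9 - (s + 3*(-7)) = 9 - (s - 21) = 9 - (-21 + s) = 9 + (21 - s) = 30 - s)
d(3) + (8 - 1*(-3))*W(-2) = -2/15*3 + (8 - 1*(-3))*(30 - 1*(-2)) = -2/5 + (8 + 3)*(30 + 2) = -2/5 + 11*32 = -2/5 + 352 = 1758/5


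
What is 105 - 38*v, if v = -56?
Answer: 2233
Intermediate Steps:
105 - 38*v = 105 - 38*(-56) = 105 + 2128 = 2233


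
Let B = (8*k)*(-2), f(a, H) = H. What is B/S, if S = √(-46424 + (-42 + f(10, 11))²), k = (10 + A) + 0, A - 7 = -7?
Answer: 160*I*√45463/45463 ≈ 0.7504*I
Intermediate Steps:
A = 0 (A = 7 - 7 = 0)
k = 10 (k = (10 + 0) + 0 = 10 + 0 = 10)
B = -160 (B = (8*10)*(-2) = 80*(-2) = -160)
S = I*√45463 (S = √(-46424 + (-42 + 11)²) = √(-46424 + (-31)²) = √(-46424 + 961) = √(-45463) = I*√45463 ≈ 213.22*I)
B/S = -160*(-I*√45463/45463) = -(-160)*I*√45463/45463 = 160*I*√45463/45463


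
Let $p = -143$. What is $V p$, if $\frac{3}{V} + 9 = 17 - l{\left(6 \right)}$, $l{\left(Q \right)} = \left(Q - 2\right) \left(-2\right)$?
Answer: $- \frac{429}{16} \approx -26.813$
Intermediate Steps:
$l{\left(Q \right)} = 4 - 2 Q$ ($l{\left(Q \right)} = \left(-2 + Q\right) \left(-2\right) = 4 - 2 Q$)
$V = \frac{3}{16}$ ($V = \frac{3}{-9 + \left(17 - \left(4 - 12\right)\right)} = \frac{3}{-9 + \left(17 - -8\right)} = \frac{3}{-9 + \left(17 + 8\right)} = \frac{3}{-9 + 25} = \frac{3}{16} \approx 0.1875$)
$V p = \frac{3}{16} \left(-143\right) = - \frac{429}{16}$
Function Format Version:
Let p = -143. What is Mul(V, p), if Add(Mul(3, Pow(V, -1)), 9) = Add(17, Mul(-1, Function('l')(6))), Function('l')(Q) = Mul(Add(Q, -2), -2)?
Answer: Rational(-429, 16) ≈ -26.813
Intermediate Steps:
Function('l')(Q) = Add(4, Mul(-2, Q)) (Function('l')(Q) = Mul(Add(-2, Q), -2) = Add(4, Mul(-2, Q)))
V = Rational(3, 16) (V = Mul(3, Pow(Add(-9, Add(17, Mul(-1, Add(4, Mul(-2, 6))))), -1)) = Mul(3, Pow(Add(-9, Add(17, Mul(-1, Add(4, -12)))), -1)) = Mul(3, Pow(Add(-9, Add(17, Mul(-1, -8))), -1)) = Mul(3, Pow(Add(-9, Add(17, 8)), -1)) = Mul(3, Pow(Add(-9, 25), -1)) = Mul(3, Pow(16, -1)) = Mul(3, Rational(1, 16)) = Rational(3, 16) ≈ 0.18750)
Mul(V, p) = Mul(Rational(3, 16), -143) = Rational(-429, 16)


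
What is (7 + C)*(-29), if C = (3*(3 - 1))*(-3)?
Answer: 319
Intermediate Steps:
C = -18 (C = (3*2)*(-3) = 6*(-3) = -18)
(7 + C)*(-29) = (7 - 18)*(-29) = -11*(-29) = 319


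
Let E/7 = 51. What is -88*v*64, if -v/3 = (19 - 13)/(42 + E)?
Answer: 33792/133 ≈ 254.08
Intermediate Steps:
E = 357 (E = 7*51 = 357)
v = -6/133 (v = -3*(19 - 13)/(42 + 357) = -18/399 = -3*2/133 = -6/133 ≈ -0.045113)
-88*v*64 = -88*(-6/133)*64 = (528/133)*64 = 33792/133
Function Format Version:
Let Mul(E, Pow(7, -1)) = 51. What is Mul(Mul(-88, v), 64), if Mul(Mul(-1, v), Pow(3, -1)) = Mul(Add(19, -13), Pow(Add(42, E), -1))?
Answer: Rational(33792, 133) ≈ 254.08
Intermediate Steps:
E = 357 (E = Mul(7, 51) = 357)
v = Rational(-6, 133) (v = Mul(-3, Mul(Add(19, -13), Pow(Add(42, 357), -1))) = Mul(-3, Mul(6, Pow(399, -1))) = Mul(-3, Mul(6, Rational(1, 399))) = Mul(-3, Rational(2, 133)) = Rational(-6, 133) ≈ -0.045113)
Mul(Mul(-88, v), 64) = Mul(Mul(-88, Rational(-6, 133)), 64) = Mul(Rational(528, 133), 64) = Rational(33792, 133)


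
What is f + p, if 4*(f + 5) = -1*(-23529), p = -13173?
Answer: -29183/4 ≈ -7295.8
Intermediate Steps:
f = 23509/4 (f = -5 + (-1*(-23529))/4 = -5 + (¼)*23529 = -5 + 23529/4 = 23509/4 ≈ 5877.3)
f + p = 23509/4 - 13173 = -29183/4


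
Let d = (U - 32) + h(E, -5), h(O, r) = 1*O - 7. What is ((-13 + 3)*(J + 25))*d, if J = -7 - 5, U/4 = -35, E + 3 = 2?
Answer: 23400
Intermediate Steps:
E = -1 (E = -3 + 2 = -1)
h(O, r) = -7 + O (h(O, r) = O - 7 = -7 + O)
U = -140 (U = 4*(-35) = -140)
J = -12
d = -180 (d = (-140 - 32) + (-7 - 1) = -172 - 8 = -180)
((-13 + 3)*(J + 25))*d = ((-13 + 3)*(-12 + 25))*(-180) = -10*13*(-180) = -130*(-180) = 23400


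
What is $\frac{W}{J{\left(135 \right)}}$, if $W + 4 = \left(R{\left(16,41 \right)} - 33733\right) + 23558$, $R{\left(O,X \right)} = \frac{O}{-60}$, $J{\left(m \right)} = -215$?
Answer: $\frac{152689}{3225} \approx 47.345$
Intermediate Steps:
$R{\left(O,X \right)} = - \frac{O}{60}$ ($R{\left(O,X \right)} = O \left(- \frac{1}{60}\right) = - \frac{O}{60}$)
$W = - \frac{152689}{15}$ ($W = -4 + \left(\left(\left(- \frac{1}{60}\right) 16 - 33733\right) + 23558\right) = -4 + \left(\left(- \frac{4}{15} - 33733\right) + 23558\right) = -4 + \left(- \frac{505999}{15} + 23558\right) = -4 - \frac{152629}{15} = - \frac{152689}{15} \approx -10179.0$)
$\frac{W}{J{\left(135 \right)}} = - \frac{152689}{15 \left(-215\right)} = \left(- \frac{152689}{15}\right) \left(- \frac{1}{215}\right) = \frac{152689}{3225}$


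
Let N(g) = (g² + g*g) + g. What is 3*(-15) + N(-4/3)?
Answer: -385/9 ≈ -42.778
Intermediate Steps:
N(g) = g + 2*g² (N(g) = (g² + g²) + g = 2*g² + g = g + 2*g²)
3*(-15) + N(-4/3) = 3*(-15) + (-4/3)*(1 + 2*(-4/3)) = -45 + (-4*⅓)*(1 + 2*(-4*⅓)) = -45 - 4*(1 + 2*(-4/3))/3 = -45 - 4*(1 - 8/3)/3 = -45 - 4/3*(-5/3) = -45 + 20/9 = -385/9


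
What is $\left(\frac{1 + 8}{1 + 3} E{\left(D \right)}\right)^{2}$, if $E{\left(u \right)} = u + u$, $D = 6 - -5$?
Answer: $\frac{9801}{4} \approx 2450.3$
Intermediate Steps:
$D = 11$ ($D = 6 + 5 = 11$)
$E{\left(u \right)} = 2 u$
$\left(\frac{1 + 8}{1 + 3} E{\left(D \right)}\right)^{2} = \left(\frac{1 + 8}{1 + 3} \cdot 2 \cdot 11\right)^{2} = \left(\frac{9}{4} \cdot 22\right)^{2} = \left(\frac{99}{2}\right)^{2} = \frac{9801}{4}$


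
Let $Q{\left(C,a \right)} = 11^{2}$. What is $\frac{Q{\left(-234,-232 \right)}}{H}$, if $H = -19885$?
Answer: $- \frac{121}{19885} \approx -0.006085$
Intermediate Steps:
$Q{\left(C,a \right)} = 121$
$\frac{Q{\left(-234,-232 \right)}}{H} = \frac{121}{-19885} = 121 \left(- \frac{1}{19885}\right) = - \frac{121}{19885}$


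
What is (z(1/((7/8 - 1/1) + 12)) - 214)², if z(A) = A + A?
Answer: 412658596/9025 ≈ 45724.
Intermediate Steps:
z(A) = 2*A
(z(1/((7/8 - 1/1) + 12)) - 214)² = (2/((7/8 - 1/1) + 12) - 214)² = (2/((7*(⅛) - 1*1) + 12) - 214)² = (2/((7/8 - 1) + 12) - 214)² = (2/(-⅛ + 12) - 214)² = (2/(95/8) - 214)² = (2*(8/95) - 214)² = (16/95 - 214)² = (-20314/95)² = 412658596/9025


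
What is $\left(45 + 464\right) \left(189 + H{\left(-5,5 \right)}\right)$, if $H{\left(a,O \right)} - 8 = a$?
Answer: $97728$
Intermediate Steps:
$H{\left(a,O \right)} = 8 + a$
$\left(45 + 464\right) \left(189 + H{\left(-5,5 \right)}\right) = \left(45 + 464\right) \left(189 + \left(8 - 5\right)\right) = 509 \left(189 + 3\right) = 509 \cdot 192 = 97728$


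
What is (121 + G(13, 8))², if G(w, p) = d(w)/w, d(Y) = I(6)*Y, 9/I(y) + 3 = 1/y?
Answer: 4012009/289 ≈ 13882.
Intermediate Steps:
I(y) = 9/(-3 + 1/y)
d(Y) = -54*Y/17 (d(Y) = (-9*6/(-1 + 3*6))*Y = (-9*6/(-1 + 18))*Y = (-9*6/17)*Y = (-9*6*1/17)*Y = -54*Y/17)
G(w, p) = -54/17 (G(w, p) = (-54*w/17)/w = -54/17)
(121 + G(13, 8))² = (121 - 54/17)² = (2003/17)² = 4012009/289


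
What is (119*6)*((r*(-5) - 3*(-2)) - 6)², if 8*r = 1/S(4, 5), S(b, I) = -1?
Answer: 8925/32 ≈ 278.91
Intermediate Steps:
r = -⅛ (r = (1/(-1))/8 = (1*(-1))/8 = (⅛)*(-1) = -⅛ ≈ -0.12500)
(119*6)*((r*(-5) - 3*(-2)) - 6)² = (119*6)*((-⅛*(-5) - 3*(-2)) - 6)² = 714*((5/8 + 6) - 6)² = 714*(53/8 - 6)² = 714*(5/8)² = 714*(25/64) = 8925/32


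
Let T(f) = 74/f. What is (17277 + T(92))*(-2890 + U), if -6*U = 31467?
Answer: -12930259551/92 ≈ -1.4055e+8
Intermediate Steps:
U = -10489/2 (U = -⅙*31467 = -10489/2 ≈ -5244.5)
(17277 + T(92))*(-2890 + U) = (17277 + 74/92)*(-2890 - 10489/2) = (17277 + 74*(1/92))*(-16269/2) = (17277 + 37/46)*(-16269/2) = (794779/46)*(-16269/2) = -12930259551/92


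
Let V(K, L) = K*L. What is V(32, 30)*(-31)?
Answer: -29760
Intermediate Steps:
V(32, 30)*(-31) = (32*30)*(-31) = 960*(-31) = -29760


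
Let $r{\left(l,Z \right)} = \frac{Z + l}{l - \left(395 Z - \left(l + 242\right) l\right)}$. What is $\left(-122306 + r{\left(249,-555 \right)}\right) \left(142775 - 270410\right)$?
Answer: $\frac{1778210675517180}{113911} \approx 1.5611 \cdot 10^{10}$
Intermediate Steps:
$r{\left(l,Z \right)} = \frac{Z + l}{l - 395 Z + l \left(242 + l\right)}$ ($r{\left(l,Z \right)} = \frac{Z + l}{l - \left(395 Z - \left(242 + l\right) l\right)} = \frac{Z + l}{l - \left(395 Z - l \left(242 + l\right)\right)} = \frac{Z + l}{l - 395 Z + l \left(242 + l\right)}$)
$\left(-122306 + r{\left(249,-555 \right)}\right) \left(142775 - 270410\right) = \left(-122306 + \frac{-555 + 249}{249^{2} - -219225 + 243 \cdot 249}\right) \left(142775 - 270410\right) = \left(-122306 + \frac{1}{62001 + 219225 + 60507} \left(-306\right)\right) \left(-127635\right) = \left(-122306 + \frac{1}{341733} \left(-306\right)\right) \left(-127635\right) = \left(-122306 - \frac{102}{113911}\right) \left(-127635\right) = \left(- \frac{13931998868}{113911}\right) \left(-127635\right) = \frac{1778210675517180}{113911}$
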